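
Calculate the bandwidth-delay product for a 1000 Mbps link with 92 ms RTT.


BDP = bandwidth * RTT
= 1000 Mbps * 92 ms
= 1000 * 1e6 * 92 / 1000 bits
= 92000000 bits
= 11500000 bytes
= 11230.4688 KB
BDP = 92000000 bits (11500000 bytes)


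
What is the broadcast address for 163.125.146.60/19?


Network: 163.125.128.0/19
Host bits = 13
Set all host bits to 1:
Broadcast: 163.125.159.255


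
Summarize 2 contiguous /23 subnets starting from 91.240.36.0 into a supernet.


Original prefix: /23
Number of subnets: 2 = 2^1
New prefix = 23 - 1 = 22
Supernet: 91.240.36.0/22


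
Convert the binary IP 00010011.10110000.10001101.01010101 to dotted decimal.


00010011 = 19
10110000 = 176
10001101 = 141
01010101 = 85
IP: 19.176.141.85


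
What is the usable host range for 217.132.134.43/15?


Network: 217.132.0.0
Broadcast: 217.133.255.255
First usable = network + 1
Last usable = broadcast - 1
Range: 217.132.0.1 to 217.133.255.254


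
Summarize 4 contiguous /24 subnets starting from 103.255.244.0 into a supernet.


Original prefix: /24
Number of subnets: 4 = 2^2
New prefix = 24 - 2 = 22
Supernet: 103.255.244.0/22


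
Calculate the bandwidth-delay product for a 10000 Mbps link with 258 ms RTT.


BDP = bandwidth * RTT
= 10000 Mbps * 258 ms
= 10000 * 1e6 * 258 / 1000 bits
= 2580000000 bits
= 322500000 bytes
= 314941.4062 KB
BDP = 2580000000 bits (322500000 bytes)


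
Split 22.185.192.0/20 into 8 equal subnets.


New prefix = 20 + 3 = 23
Each subnet has 512 addresses
  22.185.192.0/23
  22.185.194.0/23
  22.185.196.0/23
  22.185.198.0/23
  22.185.200.0/23
  22.185.202.0/23
  22.185.204.0/23
  22.185.206.0/23
Subnets: 22.185.192.0/23, 22.185.194.0/23, 22.185.196.0/23, 22.185.198.0/23, 22.185.200.0/23, 22.185.202.0/23, 22.185.204.0/23, 22.185.206.0/23


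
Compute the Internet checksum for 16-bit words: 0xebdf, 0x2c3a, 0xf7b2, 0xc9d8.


Sum all words (with carry folding):
+ 0xebdf = 0xebdf
+ 0x2c3a = 0x181a
+ 0xf7b2 = 0x0fcd
+ 0xc9d8 = 0xd9a5
One's complement: ~0xd9a5
Checksum = 0x265a


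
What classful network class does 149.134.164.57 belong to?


First octet: 149
Binary: 10010101
10xxxxxx -> Class B (128-191)
Class B, default mask 255.255.0.0 (/16)


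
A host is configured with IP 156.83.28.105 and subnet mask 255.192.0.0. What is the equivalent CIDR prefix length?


Binary: 11111111.11000000.00000000.00000000
Count leading 1s
Prefix: /10


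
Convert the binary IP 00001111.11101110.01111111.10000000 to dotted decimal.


00001111 = 15
11101110 = 238
01111111 = 127
10000000 = 128
IP: 15.238.127.128


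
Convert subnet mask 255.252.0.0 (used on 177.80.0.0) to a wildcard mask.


Subnet mask: 255.252.0.0
Wildcard = 255.255.255.255 - subnet mask
255 - 255 = 0
255 - 252 = 3
255 - 0 = 255
255 - 0 = 255
Wildcard: 0.3.255.255


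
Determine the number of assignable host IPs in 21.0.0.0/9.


Host bits = 32 - 9 = 23
Total addresses = 2^23 = 8388608
Usable = total - 2 (network and broadcast)
Usable hosts: 8388606


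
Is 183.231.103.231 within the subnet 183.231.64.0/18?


Subnet network: 183.231.64.0
Test IP AND mask: 183.231.64.0
Yes, 183.231.103.231 is in 183.231.64.0/18


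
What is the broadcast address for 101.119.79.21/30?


Network: 101.119.79.20/30
Host bits = 2
Set all host bits to 1:
Broadcast: 101.119.79.23


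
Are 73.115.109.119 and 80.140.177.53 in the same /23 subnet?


Mask: 255.255.254.0
73.115.109.119 AND mask = 73.115.108.0
80.140.177.53 AND mask = 80.140.176.0
No, different subnets (73.115.108.0 vs 80.140.176.0)


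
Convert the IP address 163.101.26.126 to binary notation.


163 = 10100011
101 = 01100101
26 = 00011010
126 = 01111110
Binary: 10100011.01100101.00011010.01111110


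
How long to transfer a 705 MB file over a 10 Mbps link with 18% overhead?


Effective throughput = 10 * (1 - 18/100) = 8.2 Mbps
File size in Mb = 705 * 8 = 5640 Mb
Time = 5640 / 8.2
Time = 687.8049 seconds


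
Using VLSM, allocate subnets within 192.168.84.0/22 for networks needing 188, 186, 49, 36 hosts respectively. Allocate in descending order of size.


188 hosts -> /24 (254 usable): 192.168.84.0/24
186 hosts -> /24 (254 usable): 192.168.85.0/24
49 hosts -> /26 (62 usable): 192.168.86.0/26
36 hosts -> /26 (62 usable): 192.168.86.64/26
Allocation: 192.168.84.0/24 (188 hosts, 254 usable); 192.168.85.0/24 (186 hosts, 254 usable); 192.168.86.0/26 (49 hosts, 62 usable); 192.168.86.64/26 (36 hosts, 62 usable)


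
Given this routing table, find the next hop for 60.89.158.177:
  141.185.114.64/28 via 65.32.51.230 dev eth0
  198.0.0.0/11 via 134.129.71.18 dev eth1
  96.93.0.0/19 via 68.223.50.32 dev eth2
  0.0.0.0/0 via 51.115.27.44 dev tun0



Longest prefix match for 60.89.158.177:
  /28 141.185.114.64: no
  /11 198.0.0.0: no
  /19 96.93.0.0: no
  /0 0.0.0.0: MATCH
Selected: next-hop 51.115.27.44 via tun0 (matched /0)


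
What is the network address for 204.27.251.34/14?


IP:   11001100.00011011.11111011.00100010
Mask: 11111111.11111100.00000000.00000000
AND operation:
Net:  11001100.00011000.00000000.00000000
Network: 204.24.0.0/14


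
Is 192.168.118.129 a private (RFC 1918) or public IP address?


RFC 1918 private ranges:
  10.0.0.0/8 (10.0.0.0 - 10.255.255.255)
  172.16.0.0/12 (172.16.0.0 - 172.31.255.255)
  192.168.0.0/16 (192.168.0.0 - 192.168.255.255)
Private (in 192.168.0.0/16)


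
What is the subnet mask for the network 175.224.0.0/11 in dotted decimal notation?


/11 means 11 network bits, 21 host bits
Binary: 11111111111000000000000000000000
Mask: 255.224.0.0


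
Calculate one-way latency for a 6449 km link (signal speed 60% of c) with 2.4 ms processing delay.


Speed = 0.6 * 3e5 km/s = 180000 km/s
Propagation delay = 6449 / 180000 = 0.0358 s = 35.8278 ms
Processing delay = 2.4 ms
Total one-way latency = 38.2278 ms


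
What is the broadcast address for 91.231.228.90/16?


Network: 91.231.0.0/16
Host bits = 16
Set all host bits to 1:
Broadcast: 91.231.255.255


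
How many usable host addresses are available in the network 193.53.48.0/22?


Host bits = 32 - 22 = 10
Total addresses = 2^10 = 1024
Usable = total - 2 (network and broadcast)
Usable hosts: 1022


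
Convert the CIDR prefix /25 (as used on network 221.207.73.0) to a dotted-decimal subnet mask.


/25 means 25 network bits, 7 host bits
Binary: 11111111111111111111111110000000
Mask: 255.255.255.128


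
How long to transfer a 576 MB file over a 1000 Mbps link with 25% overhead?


Effective throughput = 1000 * (1 - 25/100) = 750 Mbps
File size in Mb = 576 * 8 = 4608 Mb
Time = 4608 / 750
Time = 6.144 seconds


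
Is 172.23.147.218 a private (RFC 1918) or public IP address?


RFC 1918 private ranges:
  10.0.0.0/8 (10.0.0.0 - 10.255.255.255)
  172.16.0.0/12 (172.16.0.0 - 172.31.255.255)
  192.168.0.0/16 (192.168.0.0 - 192.168.255.255)
Private (in 172.16.0.0/12)


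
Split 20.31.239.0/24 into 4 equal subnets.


New prefix = 24 + 2 = 26
Each subnet has 64 addresses
  20.31.239.0/26
  20.31.239.64/26
  20.31.239.128/26
  20.31.239.192/26
Subnets: 20.31.239.0/26, 20.31.239.64/26, 20.31.239.128/26, 20.31.239.192/26


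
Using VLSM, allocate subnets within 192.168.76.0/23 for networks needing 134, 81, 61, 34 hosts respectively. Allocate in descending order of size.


134 hosts -> /24 (254 usable): 192.168.76.0/24
81 hosts -> /25 (126 usable): 192.168.77.0/25
61 hosts -> /26 (62 usable): 192.168.77.128/26
34 hosts -> /26 (62 usable): 192.168.77.192/26
Allocation: 192.168.76.0/24 (134 hosts, 254 usable); 192.168.77.0/25 (81 hosts, 126 usable); 192.168.77.128/26 (61 hosts, 62 usable); 192.168.77.192/26 (34 hosts, 62 usable)


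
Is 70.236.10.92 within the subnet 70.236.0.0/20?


Subnet network: 70.236.0.0
Test IP AND mask: 70.236.0.0
Yes, 70.236.10.92 is in 70.236.0.0/20


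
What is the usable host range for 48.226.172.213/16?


Network: 48.226.0.0
Broadcast: 48.226.255.255
First usable = network + 1
Last usable = broadcast - 1
Range: 48.226.0.1 to 48.226.255.254


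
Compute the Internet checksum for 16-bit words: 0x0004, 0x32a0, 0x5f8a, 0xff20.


Sum all words (with carry folding):
+ 0x0004 = 0x0004
+ 0x32a0 = 0x32a4
+ 0x5f8a = 0x922e
+ 0xff20 = 0x914f
One's complement: ~0x914f
Checksum = 0x6eb0


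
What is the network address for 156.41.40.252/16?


IP:   10011100.00101001.00101000.11111100
Mask: 11111111.11111111.00000000.00000000
AND operation:
Net:  10011100.00101001.00000000.00000000
Network: 156.41.0.0/16


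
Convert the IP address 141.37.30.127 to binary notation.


141 = 10001101
37 = 00100101
30 = 00011110
127 = 01111111
Binary: 10001101.00100101.00011110.01111111


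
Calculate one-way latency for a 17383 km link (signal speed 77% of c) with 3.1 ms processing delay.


Speed = 0.77 * 3e5 km/s = 231000 km/s
Propagation delay = 17383 / 231000 = 0.0753 s = 75.2511 ms
Processing delay = 3.1 ms
Total one-way latency = 78.3511 ms


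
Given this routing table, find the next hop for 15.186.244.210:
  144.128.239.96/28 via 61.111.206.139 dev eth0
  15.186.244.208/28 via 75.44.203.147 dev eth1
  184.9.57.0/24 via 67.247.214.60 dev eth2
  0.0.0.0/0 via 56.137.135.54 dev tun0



Longest prefix match for 15.186.244.210:
  /28 144.128.239.96: no
  /28 15.186.244.208: MATCH
  /24 184.9.57.0: no
  /0 0.0.0.0: MATCH
Selected: next-hop 75.44.203.147 via eth1 (matched /28)


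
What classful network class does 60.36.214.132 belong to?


First octet: 60
Binary: 00111100
0xxxxxxx -> Class A (1-126)
Class A, default mask 255.0.0.0 (/8)


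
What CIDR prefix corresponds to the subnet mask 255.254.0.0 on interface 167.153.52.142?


Binary: 11111111.11111110.00000000.00000000
Count leading 1s
Prefix: /15


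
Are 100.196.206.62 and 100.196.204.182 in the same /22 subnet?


Mask: 255.255.252.0
100.196.206.62 AND mask = 100.196.204.0
100.196.204.182 AND mask = 100.196.204.0
Yes, same subnet (100.196.204.0)


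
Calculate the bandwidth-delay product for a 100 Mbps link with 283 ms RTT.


BDP = bandwidth * RTT
= 100 Mbps * 283 ms
= 100 * 1e6 * 283 / 1000 bits
= 28300000 bits
= 3537500 bytes
= 3454.5898 KB
BDP = 28300000 bits (3537500 bytes)


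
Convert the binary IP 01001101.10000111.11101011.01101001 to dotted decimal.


01001101 = 77
10000111 = 135
11101011 = 235
01101001 = 105
IP: 77.135.235.105


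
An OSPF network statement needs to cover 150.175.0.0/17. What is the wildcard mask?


Subnet mask: 255.255.128.0
Wildcard = 255.255.255.255 - subnet mask
255 - 255 = 0
255 - 255 = 0
255 - 128 = 127
255 - 0 = 255
Wildcard: 0.0.127.255


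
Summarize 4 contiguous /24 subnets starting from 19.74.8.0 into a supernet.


Original prefix: /24
Number of subnets: 4 = 2^2
New prefix = 24 - 2 = 22
Supernet: 19.74.8.0/22


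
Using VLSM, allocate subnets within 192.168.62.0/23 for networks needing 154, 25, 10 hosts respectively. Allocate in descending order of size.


154 hosts -> /24 (254 usable): 192.168.62.0/24
25 hosts -> /27 (30 usable): 192.168.63.0/27
10 hosts -> /28 (14 usable): 192.168.63.32/28
Allocation: 192.168.62.0/24 (154 hosts, 254 usable); 192.168.63.0/27 (25 hosts, 30 usable); 192.168.63.32/28 (10 hosts, 14 usable)


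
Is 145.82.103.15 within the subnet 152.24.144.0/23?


Subnet network: 152.24.144.0
Test IP AND mask: 145.82.102.0
No, 145.82.103.15 is not in 152.24.144.0/23


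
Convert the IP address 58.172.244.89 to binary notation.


58 = 00111010
172 = 10101100
244 = 11110100
89 = 01011001
Binary: 00111010.10101100.11110100.01011001


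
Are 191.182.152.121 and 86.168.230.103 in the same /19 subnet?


Mask: 255.255.224.0
191.182.152.121 AND mask = 191.182.128.0
86.168.230.103 AND mask = 86.168.224.0
No, different subnets (191.182.128.0 vs 86.168.224.0)


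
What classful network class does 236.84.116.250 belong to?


First octet: 236
Binary: 11101100
1110xxxx -> Class D (224-239)
Class D (multicast), default mask N/A


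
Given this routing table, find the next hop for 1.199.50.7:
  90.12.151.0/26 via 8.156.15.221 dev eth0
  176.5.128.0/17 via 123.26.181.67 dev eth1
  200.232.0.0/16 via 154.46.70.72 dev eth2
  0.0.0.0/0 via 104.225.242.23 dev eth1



Longest prefix match for 1.199.50.7:
  /26 90.12.151.0: no
  /17 176.5.128.0: no
  /16 200.232.0.0: no
  /0 0.0.0.0: MATCH
Selected: next-hop 104.225.242.23 via eth1 (matched /0)


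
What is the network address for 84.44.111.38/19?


IP:   01010100.00101100.01101111.00100110
Mask: 11111111.11111111.11100000.00000000
AND operation:
Net:  01010100.00101100.01100000.00000000
Network: 84.44.96.0/19


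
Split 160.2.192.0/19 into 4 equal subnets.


New prefix = 19 + 2 = 21
Each subnet has 2048 addresses
  160.2.192.0/21
  160.2.200.0/21
  160.2.208.0/21
  160.2.216.0/21
Subnets: 160.2.192.0/21, 160.2.200.0/21, 160.2.208.0/21, 160.2.216.0/21


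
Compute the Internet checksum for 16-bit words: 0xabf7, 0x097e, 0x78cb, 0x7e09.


Sum all words (with carry folding):
+ 0xabf7 = 0xabf7
+ 0x097e = 0xb575
+ 0x78cb = 0x2e41
+ 0x7e09 = 0xac4a
One's complement: ~0xac4a
Checksum = 0x53b5


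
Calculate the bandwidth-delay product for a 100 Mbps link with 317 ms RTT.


BDP = bandwidth * RTT
= 100 Mbps * 317 ms
= 100 * 1e6 * 317 / 1000 bits
= 31700000 bits
= 3962500 bytes
= 3869.6289 KB
BDP = 31700000 bits (3962500 bytes)


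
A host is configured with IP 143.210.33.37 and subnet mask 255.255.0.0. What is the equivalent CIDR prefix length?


Binary: 11111111.11111111.00000000.00000000
Count leading 1s
Prefix: /16


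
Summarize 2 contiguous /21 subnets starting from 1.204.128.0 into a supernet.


Original prefix: /21
Number of subnets: 2 = 2^1
New prefix = 21 - 1 = 20
Supernet: 1.204.128.0/20


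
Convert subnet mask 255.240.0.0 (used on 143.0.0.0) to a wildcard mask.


Subnet mask: 255.240.0.0
Wildcard = 255.255.255.255 - subnet mask
255 - 255 = 0
255 - 240 = 15
255 - 0 = 255
255 - 0 = 255
Wildcard: 0.15.255.255


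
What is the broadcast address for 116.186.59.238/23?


Network: 116.186.58.0/23
Host bits = 9
Set all host bits to 1:
Broadcast: 116.186.59.255


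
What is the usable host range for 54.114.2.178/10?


Network: 54.64.0.0
Broadcast: 54.127.255.255
First usable = network + 1
Last usable = broadcast - 1
Range: 54.64.0.1 to 54.127.255.254


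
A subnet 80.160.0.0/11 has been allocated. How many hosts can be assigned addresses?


Host bits = 32 - 11 = 21
Total addresses = 2^21 = 2097152
Usable = total - 2 (network and broadcast)
Usable hosts: 2097150


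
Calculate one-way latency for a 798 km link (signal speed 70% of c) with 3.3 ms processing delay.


Speed = 0.7 * 3e5 km/s = 210000 km/s
Propagation delay = 798 / 210000 = 0.0038 s = 3.8 ms
Processing delay = 3.3 ms
Total one-way latency = 7.1 ms


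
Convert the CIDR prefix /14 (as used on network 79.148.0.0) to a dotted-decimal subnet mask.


/14 means 14 network bits, 18 host bits
Binary: 11111111111111000000000000000000
Mask: 255.252.0.0


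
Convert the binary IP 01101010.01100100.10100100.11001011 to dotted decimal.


01101010 = 106
01100100 = 100
10100100 = 164
11001011 = 203
IP: 106.100.164.203


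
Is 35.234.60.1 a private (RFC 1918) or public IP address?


RFC 1918 private ranges:
  10.0.0.0/8 (10.0.0.0 - 10.255.255.255)
  172.16.0.0/12 (172.16.0.0 - 172.31.255.255)
  192.168.0.0/16 (192.168.0.0 - 192.168.255.255)
Public (not in any RFC 1918 range)


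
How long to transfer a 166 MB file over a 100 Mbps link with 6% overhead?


Effective throughput = 100 * (1 - 6/100) = 94 Mbps
File size in Mb = 166 * 8 = 1328 Mb
Time = 1328 / 94
Time = 14.1277 seconds


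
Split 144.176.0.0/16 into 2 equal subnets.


New prefix = 16 + 1 = 17
Each subnet has 32768 addresses
  144.176.0.0/17
  144.176.128.0/17
Subnets: 144.176.0.0/17, 144.176.128.0/17


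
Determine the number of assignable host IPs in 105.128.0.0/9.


Host bits = 32 - 9 = 23
Total addresses = 2^23 = 8388608
Usable = total - 2 (network and broadcast)
Usable hosts: 8388606


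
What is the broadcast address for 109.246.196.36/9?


Network: 109.128.0.0/9
Host bits = 23
Set all host bits to 1:
Broadcast: 109.255.255.255


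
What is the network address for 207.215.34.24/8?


IP:   11001111.11010111.00100010.00011000
Mask: 11111111.00000000.00000000.00000000
AND operation:
Net:  11001111.00000000.00000000.00000000
Network: 207.0.0.0/8


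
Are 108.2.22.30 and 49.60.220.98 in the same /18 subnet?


Mask: 255.255.192.0
108.2.22.30 AND mask = 108.2.0.0
49.60.220.98 AND mask = 49.60.192.0
No, different subnets (108.2.0.0 vs 49.60.192.0)


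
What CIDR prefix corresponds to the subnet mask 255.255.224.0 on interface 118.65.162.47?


Binary: 11111111.11111111.11100000.00000000
Count leading 1s
Prefix: /19


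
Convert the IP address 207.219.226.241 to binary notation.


207 = 11001111
219 = 11011011
226 = 11100010
241 = 11110001
Binary: 11001111.11011011.11100010.11110001


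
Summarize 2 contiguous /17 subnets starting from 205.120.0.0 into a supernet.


Original prefix: /17
Number of subnets: 2 = 2^1
New prefix = 17 - 1 = 16
Supernet: 205.120.0.0/16


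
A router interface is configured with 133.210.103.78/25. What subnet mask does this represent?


/25 means 25 network bits, 7 host bits
Binary: 11111111111111111111111110000000
Mask: 255.255.255.128


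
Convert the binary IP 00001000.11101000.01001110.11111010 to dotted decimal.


00001000 = 8
11101000 = 232
01001110 = 78
11111010 = 250
IP: 8.232.78.250


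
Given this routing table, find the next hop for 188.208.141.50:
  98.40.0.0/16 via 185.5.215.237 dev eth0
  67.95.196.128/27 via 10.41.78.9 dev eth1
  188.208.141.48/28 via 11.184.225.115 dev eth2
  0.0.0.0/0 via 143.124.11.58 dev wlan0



Longest prefix match for 188.208.141.50:
  /16 98.40.0.0: no
  /27 67.95.196.128: no
  /28 188.208.141.48: MATCH
  /0 0.0.0.0: MATCH
Selected: next-hop 11.184.225.115 via eth2 (matched /28)


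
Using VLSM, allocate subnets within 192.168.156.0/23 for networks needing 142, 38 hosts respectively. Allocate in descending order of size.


142 hosts -> /24 (254 usable): 192.168.156.0/24
38 hosts -> /26 (62 usable): 192.168.157.0/26
Allocation: 192.168.156.0/24 (142 hosts, 254 usable); 192.168.157.0/26 (38 hosts, 62 usable)


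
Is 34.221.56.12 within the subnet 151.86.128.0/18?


Subnet network: 151.86.128.0
Test IP AND mask: 34.221.0.0
No, 34.221.56.12 is not in 151.86.128.0/18


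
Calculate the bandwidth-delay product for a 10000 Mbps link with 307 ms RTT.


BDP = bandwidth * RTT
= 10000 Mbps * 307 ms
= 10000 * 1e6 * 307 / 1000 bits
= 3070000000 bits
= 383750000 bytes
= 374755.8594 KB
BDP = 3070000000 bits (383750000 bytes)


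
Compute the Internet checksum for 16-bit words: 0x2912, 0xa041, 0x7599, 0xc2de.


Sum all words (with carry folding):
+ 0x2912 = 0x2912
+ 0xa041 = 0xc953
+ 0x7599 = 0x3eed
+ 0xc2de = 0x01cc
One's complement: ~0x01cc
Checksum = 0xfe33


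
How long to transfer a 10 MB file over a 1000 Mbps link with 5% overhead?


Effective throughput = 1000 * (1 - 5/100) = 950 Mbps
File size in Mb = 10 * 8 = 80 Mb
Time = 80 / 950
Time = 0.0842 seconds


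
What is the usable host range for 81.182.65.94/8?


Network: 81.0.0.0
Broadcast: 81.255.255.255
First usable = network + 1
Last usable = broadcast - 1
Range: 81.0.0.1 to 81.255.255.254


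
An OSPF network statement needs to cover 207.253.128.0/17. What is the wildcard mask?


Subnet mask: 255.255.128.0
Wildcard = 255.255.255.255 - subnet mask
255 - 255 = 0
255 - 255 = 0
255 - 128 = 127
255 - 0 = 255
Wildcard: 0.0.127.255


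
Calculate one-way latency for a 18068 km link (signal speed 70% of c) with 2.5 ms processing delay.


Speed = 0.7 * 3e5 km/s = 210000 km/s
Propagation delay = 18068 / 210000 = 0.086 s = 86.0381 ms
Processing delay = 2.5 ms
Total one-way latency = 88.5381 ms


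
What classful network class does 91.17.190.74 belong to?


First octet: 91
Binary: 01011011
0xxxxxxx -> Class A (1-126)
Class A, default mask 255.0.0.0 (/8)


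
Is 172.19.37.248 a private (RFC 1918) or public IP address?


RFC 1918 private ranges:
  10.0.0.0/8 (10.0.0.0 - 10.255.255.255)
  172.16.0.0/12 (172.16.0.0 - 172.31.255.255)
  192.168.0.0/16 (192.168.0.0 - 192.168.255.255)
Private (in 172.16.0.0/12)


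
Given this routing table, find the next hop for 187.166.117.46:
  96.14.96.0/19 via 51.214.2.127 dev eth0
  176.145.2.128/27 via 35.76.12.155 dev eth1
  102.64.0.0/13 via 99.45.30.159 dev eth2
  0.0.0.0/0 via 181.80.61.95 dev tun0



Longest prefix match for 187.166.117.46:
  /19 96.14.96.0: no
  /27 176.145.2.128: no
  /13 102.64.0.0: no
  /0 0.0.0.0: MATCH
Selected: next-hop 181.80.61.95 via tun0 (matched /0)


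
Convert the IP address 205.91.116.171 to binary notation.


205 = 11001101
91 = 01011011
116 = 01110100
171 = 10101011
Binary: 11001101.01011011.01110100.10101011


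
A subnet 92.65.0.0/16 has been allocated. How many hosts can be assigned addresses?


Host bits = 32 - 16 = 16
Total addresses = 2^16 = 65536
Usable = total - 2 (network and broadcast)
Usable hosts: 65534


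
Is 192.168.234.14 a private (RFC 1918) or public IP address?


RFC 1918 private ranges:
  10.0.0.0/8 (10.0.0.0 - 10.255.255.255)
  172.16.0.0/12 (172.16.0.0 - 172.31.255.255)
  192.168.0.0/16 (192.168.0.0 - 192.168.255.255)
Private (in 192.168.0.0/16)


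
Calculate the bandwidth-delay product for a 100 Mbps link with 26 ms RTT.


BDP = bandwidth * RTT
= 100 Mbps * 26 ms
= 100 * 1e6 * 26 / 1000 bits
= 2600000 bits
= 325000 bytes
= 317.3828 KB
BDP = 2600000 bits (325000 bytes)


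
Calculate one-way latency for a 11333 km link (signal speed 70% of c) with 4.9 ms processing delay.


Speed = 0.7 * 3e5 km/s = 210000 km/s
Propagation delay = 11333 / 210000 = 0.054 s = 53.9667 ms
Processing delay = 4.9 ms
Total one-way latency = 58.8667 ms


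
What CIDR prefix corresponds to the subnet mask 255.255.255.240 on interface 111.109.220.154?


Binary: 11111111.11111111.11111111.11110000
Count leading 1s
Prefix: /28


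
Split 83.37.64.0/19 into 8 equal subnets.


New prefix = 19 + 3 = 22
Each subnet has 1024 addresses
  83.37.64.0/22
  83.37.68.0/22
  83.37.72.0/22
  83.37.76.0/22
  83.37.80.0/22
  83.37.84.0/22
  83.37.88.0/22
  83.37.92.0/22
Subnets: 83.37.64.0/22, 83.37.68.0/22, 83.37.72.0/22, 83.37.76.0/22, 83.37.80.0/22, 83.37.84.0/22, 83.37.88.0/22, 83.37.92.0/22


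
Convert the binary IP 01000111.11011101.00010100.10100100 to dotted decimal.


01000111 = 71
11011101 = 221
00010100 = 20
10100100 = 164
IP: 71.221.20.164


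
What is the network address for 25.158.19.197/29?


IP:   00011001.10011110.00010011.11000101
Mask: 11111111.11111111.11111111.11111000
AND operation:
Net:  00011001.10011110.00010011.11000000
Network: 25.158.19.192/29


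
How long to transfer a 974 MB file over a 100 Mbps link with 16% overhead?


Effective throughput = 100 * (1 - 16/100) = 84 Mbps
File size in Mb = 974 * 8 = 7792 Mb
Time = 7792 / 84
Time = 92.7619 seconds


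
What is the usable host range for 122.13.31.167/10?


Network: 122.0.0.0
Broadcast: 122.63.255.255
First usable = network + 1
Last usable = broadcast - 1
Range: 122.0.0.1 to 122.63.255.254


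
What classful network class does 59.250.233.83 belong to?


First octet: 59
Binary: 00111011
0xxxxxxx -> Class A (1-126)
Class A, default mask 255.0.0.0 (/8)


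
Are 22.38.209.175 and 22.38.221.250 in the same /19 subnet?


Mask: 255.255.224.0
22.38.209.175 AND mask = 22.38.192.0
22.38.221.250 AND mask = 22.38.192.0
Yes, same subnet (22.38.192.0)


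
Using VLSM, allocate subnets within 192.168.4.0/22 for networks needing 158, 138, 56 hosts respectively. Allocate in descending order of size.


158 hosts -> /24 (254 usable): 192.168.4.0/24
138 hosts -> /24 (254 usable): 192.168.5.0/24
56 hosts -> /26 (62 usable): 192.168.6.0/26
Allocation: 192.168.4.0/24 (158 hosts, 254 usable); 192.168.5.0/24 (138 hosts, 254 usable); 192.168.6.0/26 (56 hosts, 62 usable)


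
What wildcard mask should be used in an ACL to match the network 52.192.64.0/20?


Subnet mask: 255.255.240.0
Wildcard = 255.255.255.255 - subnet mask
255 - 255 = 0
255 - 255 = 0
255 - 240 = 15
255 - 0 = 255
Wildcard: 0.0.15.255


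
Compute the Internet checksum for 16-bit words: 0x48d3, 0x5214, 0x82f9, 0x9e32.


Sum all words (with carry folding):
+ 0x48d3 = 0x48d3
+ 0x5214 = 0x9ae7
+ 0x82f9 = 0x1de1
+ 0x9e32 = 0xbc13
One's complement: ~0xbc13
Checksum = 0x43ec


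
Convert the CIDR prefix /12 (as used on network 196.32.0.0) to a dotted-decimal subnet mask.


/12 means 12 network bits, 20 host bits
Binary: 11111111111100000000000000000000
Mask: 255.240.0.0


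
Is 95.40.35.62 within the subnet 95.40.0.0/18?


Subnet network: 95.40.0.0
Test IP AND mask: 95.40.0.0
Yes, 95.40.35.62 is in 95.40.0.0/18


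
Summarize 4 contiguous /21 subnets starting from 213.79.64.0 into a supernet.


Original prefix: /21
Number of subnets: 4 = 2^2
New prefix = 21 - 2 = 19
Supernet: 213.79.64.0/19


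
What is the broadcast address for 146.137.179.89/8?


Network: 146.0.0.0/8
Host bits = 24
Set all host bits to 1:
Broadcast: 146.255.255.255


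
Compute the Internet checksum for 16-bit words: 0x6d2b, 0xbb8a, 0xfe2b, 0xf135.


Sum all words (with carry folding):
+ 0x6d2b = 0x6d2b
+ 0xbb8a = 0x28b6
+ 0xfe2b = 0x26e2
+ 0xf135 = 0x1818
One's complement: ~0x1818
Checksum = 0xe7e7


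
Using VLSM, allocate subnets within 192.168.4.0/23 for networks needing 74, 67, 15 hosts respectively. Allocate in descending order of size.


74 hosts -> /25 (126 usable): 192.168.4.0/25
67 hosts -> /25 (126 usable): 192.168.4.128/25
15 hosts -> /27 (30 usable): 192.168.5.0/27
Allocation: 192.168.4.0/25 (74 hosts, 126 usable); 192.168.4.128/25 (67 hosts, 126 usable); 192.168.5.0/27 (15 hosts, 30 usable)


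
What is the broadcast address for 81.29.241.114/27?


Network: 81.29.241.96/27
Host bits = 5
Set all host bits to 1:
Broadcast: 81.29.241.127


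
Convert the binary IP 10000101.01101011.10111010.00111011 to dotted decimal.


10000101 = 133
01101011 = 107
10111010 = 186
00111011 = 59
IP: 133.107.186.59


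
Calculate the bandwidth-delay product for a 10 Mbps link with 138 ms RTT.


BDP = bandwidth * RTT
= 10 Mbps * 138 ms
= 10 * 1e6 * 138 / 1000 bits
= 1380000 bits
= 172500 bytes
= 168.457 KB
BDP = 1380000 bits (172500 bytes)


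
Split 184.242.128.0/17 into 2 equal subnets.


New prefix = 17 + 1 = 18
Each subnet has 16384 addresses
  184.242.128.0/18
  184.242.192.0/18
Subnets: 184.242.128.0/18, 184.242.192.0/18


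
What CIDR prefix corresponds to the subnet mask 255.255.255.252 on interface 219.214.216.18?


Binary: 11111111.11111111.11111111.11111100
Count leading 1s
Prefix: /30


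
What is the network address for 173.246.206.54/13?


IP:   10101101.11110110.11001110.00110110
Mask: 11111111.11111000.00000000.00000000
AND operation:
Net:  10101101.11110000.00000000.00000000
Network: 173.240.0.0/13


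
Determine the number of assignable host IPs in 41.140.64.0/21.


Host bits = 32 - 21 = 11
Total addresses = 2^11 = 2048
Usable = total - 2 (network and broadcast)
Usable hosts: 2046


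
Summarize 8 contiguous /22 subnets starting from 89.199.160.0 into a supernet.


Original prefix: /22
Number of subnets: 8 = 2^3
New prefix = 22 - 3 = 19
Supernet: 89.199.160.0/19


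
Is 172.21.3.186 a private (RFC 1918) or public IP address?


RFC 1918 private ranges:
  10.0.0.0/8 (10.0.0.0 - 10.255.255.255)
  172.16.0.0/12 (172.16.0.0 - 172.31.255.255)
  192.168.0.0/16 (192.168.0.0 - 192.168.255.255)
Private (in 172.16.0.0/12)


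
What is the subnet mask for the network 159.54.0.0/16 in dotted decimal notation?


/16 means 16 network bits, 16 host bits
Binary: 11111111111111110000000000000000
Mask: 255.255.0.0


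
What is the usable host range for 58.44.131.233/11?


Network: 58.32.0.0
Broadcast: 58.63.255.255
First usable = network + 1
Last usable = broadcast - 1
Range: 58.32.0.1 to 58.63.255.254


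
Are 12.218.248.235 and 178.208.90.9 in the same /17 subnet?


Mask: 255.255.128.0
12.218.248.235 AND mask = 12.218.128.0
178.208.90.9 AND mask = 178.208.0.0
No, different subnets (12.218.128.0 vs 178.208.0.0)


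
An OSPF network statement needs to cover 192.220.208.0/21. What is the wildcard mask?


Subnet mask: 255.255.248.0
Wildcard = 255.255.255.255 - subnet mask
255 - 255 = 0
255 - 255 = 0
255 - 248 = 7
255 - 0 = 255
Wildcard: 0.0.7.255


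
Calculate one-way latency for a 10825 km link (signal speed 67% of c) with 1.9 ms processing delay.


Speed = 0.67 * 3e5 km/s = 201000 km/s
Propagation delay = 10825 / 201000 = 0.0539 s = 53.8557 ms
Processing delay = 1.9 ms
Total one-way latency = 55.7557 ms


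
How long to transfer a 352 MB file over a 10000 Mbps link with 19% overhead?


Effective throughput = 10000 * (1 - 19/100) = 8100.0 Mbps
File size in Mb = 352 * 8 = 2816 Mb
Time = 2816 / 8100.0
Time = 0.3477 seconds


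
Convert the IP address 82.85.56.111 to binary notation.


82 = 01010010
85 = 01010101
56 = 00111000
111 = 01101111
Binary: 01010010.01010101.00111000.01101111


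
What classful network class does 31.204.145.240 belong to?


First octet: 31
Binary: 00011111
0xxxxxxx -> Class A (1-126)
Class A, default mask 255.0.0.0 (/8)


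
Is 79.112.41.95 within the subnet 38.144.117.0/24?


Subnet network: 38.144.117.0
Test IP AND mask: 79.112.41.0
No, 79.112.41.95 is not in 38.144.117.0/24


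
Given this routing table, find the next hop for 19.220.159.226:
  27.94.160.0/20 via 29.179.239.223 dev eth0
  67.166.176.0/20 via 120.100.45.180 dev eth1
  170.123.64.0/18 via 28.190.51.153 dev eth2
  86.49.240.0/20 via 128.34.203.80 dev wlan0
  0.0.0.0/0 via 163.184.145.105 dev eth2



Longest prefix match for 19.220.159.226:
  /20 27.94.160.0: no
  /20 67.166.176.0: no
  /18 170.123.64.0: no
  /20 86.49.240.0: no
  /0 0.0.0.0: MATCH
Selected: next-hop 163.184.145.105 via eth2 (matched /0)


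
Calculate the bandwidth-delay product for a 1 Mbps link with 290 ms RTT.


BDP = bandwidth * RTT
= 1 Mbps * 290 ms
= 1 * 1e6 * 290 / 1000 bits
= 290000 bits
= 36250 bytes
= 35.4004 KB
BDP = 290000 bits (36250 bytes)


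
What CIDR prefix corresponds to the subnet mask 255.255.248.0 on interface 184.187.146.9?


Binary: 11111111.11111111.11111000.00000000
Count leading 1s
Prefix: /21


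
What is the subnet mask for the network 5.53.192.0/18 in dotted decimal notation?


/18 means 18 network bits, 14 host bits
Binary: 11111111111111111100000000000000
Mask: 255.255.192.0


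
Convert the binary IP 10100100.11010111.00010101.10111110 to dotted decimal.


10100100 = 164
11010111 = 215
00010101 = 21
10111110 = 190
IP: 164.215.21.190


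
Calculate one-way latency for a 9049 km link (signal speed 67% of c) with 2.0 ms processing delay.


Speed = 0.67 * 3e5 km/s = 201000 km/s
Propagation delay = 9049 / 201000 = 0.045 s = 45.0199 ms
Processing delay = 2.0 ms
Total one-way latency = 47.0199 ms


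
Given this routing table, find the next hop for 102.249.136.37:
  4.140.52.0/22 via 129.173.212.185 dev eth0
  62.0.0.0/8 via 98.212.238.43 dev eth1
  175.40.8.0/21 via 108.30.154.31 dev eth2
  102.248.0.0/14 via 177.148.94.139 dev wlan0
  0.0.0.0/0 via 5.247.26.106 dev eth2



Longest prefix match for 102.249.136.37:
  /22 4.140.52.0: no
  /8 62.0.0.0: no
  /21 175.40.8.0: no
  /14 102.248.0.0: MATCH
  /0 0.0.0.0: MATCH
Selected: next-hop 177.148.94.139 via wlan0 (matched /14)


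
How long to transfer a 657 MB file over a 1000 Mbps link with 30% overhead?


Effective throughput = 1000 * (1 - 30/100) = 700 Mbps
File size in Mb = 657 * 8 = 5256 Mb
Time = 5256 / 700
Time = 7.5086 seconds


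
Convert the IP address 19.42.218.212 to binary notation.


19 = 00010011
42 = 00101010
218 = 11011010
212 = 11010100
Binary: 00010011.00101010.11011010.11010100


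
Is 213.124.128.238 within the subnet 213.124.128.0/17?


Subnet network: 213.124.128.0
Test IP AND mask: 213.124.128.0
Yes, 213.124.128.238 is in 213.124.128.0/17


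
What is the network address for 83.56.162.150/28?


IP:   01010011.00111000.10100010.10010110
Mask: 11111111.11111111.11111111.11110000
AND operation:
Net:  01010011.00111000.10100010.10010000
Network: 83.56.162.144/28


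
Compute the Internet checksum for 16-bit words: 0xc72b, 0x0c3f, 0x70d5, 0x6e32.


Sum all words (with carry folding):
+ 0xc72b = 0xc72b
+ 0x0c3f = 0xd36a
+ 0x70d5 = 0x4440
+ 0x6e32 = 0xb272
One's complement: ~0xb272
Checksum = 0x4d8d


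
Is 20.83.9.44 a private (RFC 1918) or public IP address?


RFC 1918 private ranges:
  10.0.0.0/8 (10.0.0.0 - 10.255.255.255)
  172.16.0.0/12 (172.16.0.0 - 172.31.255.255)
  192.168.0.0/16 (192.168.0.0 - 192.168.255.255)
Public (not in any RFC 1918 range)


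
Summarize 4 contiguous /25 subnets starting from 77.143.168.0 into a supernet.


Original prefix: /25
Number of subnets: 4 = 2^2
New prefix = 25 - 2 = 23
Supernet: 77.143.168.0/23


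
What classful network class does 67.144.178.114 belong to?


First octet: 67
Binary: 01000011
0xxxxxxx -> Class A (1-126)
Class A, default mask 255.0.0.0 (/8)


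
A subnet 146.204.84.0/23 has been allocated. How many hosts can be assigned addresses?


Host bits = 32 - 23 = 9
Total addresses = 2^9 = 512
Usable = total - 2 (network and broadcast)
Usable hosts: 510


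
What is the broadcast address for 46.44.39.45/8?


Network: 46.0.0.0/8
Host bits = 24
Set all host bits to 1:
Broadcast: 46.255.255.255


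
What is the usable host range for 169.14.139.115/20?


Network: 169.14.128.0
Broadcast: 169.14.143.255
First usable = network + 1
Last usable = broadcast - 1
Range: 169.14.128.1 to 169.14.143.254


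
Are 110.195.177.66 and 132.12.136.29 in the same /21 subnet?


Mask: 255.255.248.0
110.195.177.66 AND mask = 110.195.176.0
132.12.136.29 AND mask = 132.12.136.0
No, different subnets (110.195.176.0 vs 132.12.136.0)


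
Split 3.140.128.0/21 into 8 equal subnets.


New prefix = 21 + 3 = 24
Each subnet has 256 addresses
  3.140.128.0/24
  3.140.129.0/24
  3.140.130.0/24
  3.140.131.0/24
  3.140.132.0/24
  3.140.133.0/24
  3.140.134.0/24
  3.140.135.0/24
Subnets: 3.140.128.0/24, 3.140.129.0/24, 3.140.130.0/24, 3.140.131.0/24, 3.140.132.0/24, 3.140.133.0/24, 3.140.134.0/24, 3.140.135.0/24


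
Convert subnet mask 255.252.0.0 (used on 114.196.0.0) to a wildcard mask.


Subnet mask: 255.252.0.0
Wildcard = 255.255.255.255 - subnet mask
255 - 255 = 0
255 - 252 = 3
255 - 0 = 255
255 - 0 = 255
Wildcard: 0.3.255.255


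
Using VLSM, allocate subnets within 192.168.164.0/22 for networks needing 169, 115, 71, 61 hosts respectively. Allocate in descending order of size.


169 hosts -> /24 (254 usable): 192.168.164.0/24
115 hosts -> /25 (126 usable): 192.168.165.0/25
71 hosts -> /25 (126 usable): 192.168.165.128/25
61 hosts -> /26 (62 usable): 192.168.166.0/26
Allocation: 192.168.164.0/24 (169 hosts, 254 usable); 192.168.165.0/25 (115 hosts, 126 usable); 192.168.165.128/25 (71 hosts, 126 usable); 192.168.166.0/26 (61 hosts, 62 usable)


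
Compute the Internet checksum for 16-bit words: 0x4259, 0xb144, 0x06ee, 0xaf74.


Sum all words (with carry folding):
+ 0x4259 = 0x4259
+ 0xb144 = 0xf39d
+ 0x06ee = 0xfa8b
+ 0xaf74 = 0xaa00
One's complement: ~0xaa00
Checksum = 0x55ff


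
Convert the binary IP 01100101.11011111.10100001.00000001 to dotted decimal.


01100101 = 101
11011111 = 223
10100001 = 161
00000001 = 1
IP: 101.223.161.1


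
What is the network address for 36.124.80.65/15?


IP:   00100100.01111100.01010000.01000001
Mask: 11111111.11111110.00000000.00000000
AND operation:
Net:  00100100.01111100.00000000.00000000
Network: 36.124.0.0/15


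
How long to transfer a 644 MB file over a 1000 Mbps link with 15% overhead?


Effective throughput = 1000 * (1 - 15/100) = 850 Mbps
File size in Mb = 644 * 8 = 5152 Mb
Time = 5152 / 850
Time = 6.0612 seconds


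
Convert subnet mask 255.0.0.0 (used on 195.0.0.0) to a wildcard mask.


Subnet mask: 255.0.0.0
Wildcard = 255.255.255.255 - subnet mask
255 - 255 = 0
255 - 0 = 255
255 - 0 = 255
255 - 0 = 255
Wildcard: 0.255.255.255


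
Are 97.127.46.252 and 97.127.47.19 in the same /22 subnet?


Mask: 255.255.252.0
97.127.46.252 AND mask = 97.127.44.0
97.127.47.19 AND mask = 97.127.44.0
Yes, same subnet (97.127.44.0)


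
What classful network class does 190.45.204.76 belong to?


First octet: 190
Binary: 10111110
10xxxxxx -> Class B (128-191)
Class B, default mask 255.255.0.0 (/16)


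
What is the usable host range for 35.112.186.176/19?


Network: 35.112.160.0
Broadcast: 35.112.191.255
First usable = network + 1
Last usable = broadcast - 1
Range: 35.112.160.1 to 35.112.191.254


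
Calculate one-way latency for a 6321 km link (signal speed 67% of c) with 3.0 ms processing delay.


Speed = 0.67 * 3e5 km/s = 201000 km/s
Propagation delay = 6321 / 201000 = 0.0314 s = 31.4478 ms
Processing delay = 3.0 ms
Total one-way latency = 34.4478 ms


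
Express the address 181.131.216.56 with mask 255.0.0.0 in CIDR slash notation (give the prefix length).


Binary: 11111111.00000000.00000000.00000000
Count leading 1s
Prefix: /8


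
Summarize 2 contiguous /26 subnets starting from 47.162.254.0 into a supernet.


Original prefix: /26
Number of subnets: 2 = 2^1
New prefix = 26 - 1 = 25
Supernet: 47.162.254.0/25


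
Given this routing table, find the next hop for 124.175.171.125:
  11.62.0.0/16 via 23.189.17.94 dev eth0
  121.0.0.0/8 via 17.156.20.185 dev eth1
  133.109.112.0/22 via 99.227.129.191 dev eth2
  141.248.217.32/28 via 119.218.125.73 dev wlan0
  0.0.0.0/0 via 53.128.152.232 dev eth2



Longest prefix match for 124.175.171.125:
  /16 11.62.0.0: no
  /8 121.0.0.0: no
  /22 133.109.112.0: no
  /28 141.248.217.32: no
  /0 0.0.0.0: MATCH
Selected: next-hop 53.128.152.232 via eth2 (matched /0)


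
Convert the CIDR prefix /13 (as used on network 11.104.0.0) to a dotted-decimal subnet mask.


/13 means 13 network bits, 19 host bits
Binary: 11111111111110000000000000000000
Mask: 255.248.0.0


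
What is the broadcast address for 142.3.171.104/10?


Network: 142.0.0.0/10
Host bits = 22
Set all host bits to 1:
Broadcast: 142.63.255.255


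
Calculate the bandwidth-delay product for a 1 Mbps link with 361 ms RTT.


BDP = bandwidth * RTT
= 1 Mbps * 361 ms
= 1 * 1e6 * 361 / 1000 bits
= 361000 bits
= 45125 bytes
= 44.0674 KB
BDP = 361000 bits (45125 bytes)


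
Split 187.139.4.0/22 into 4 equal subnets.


New prefix = 22 + 2 = 24
Each subnet has 256 addresses
  187.139.4.0/24
  187.139.5.0/24
  187.139.6.0/24
  187.139.7.0/24
Subnets: 187.139.4.0/24, 187.139.5.0/24, 187.139.6.0/24, 187.139.7.0/24


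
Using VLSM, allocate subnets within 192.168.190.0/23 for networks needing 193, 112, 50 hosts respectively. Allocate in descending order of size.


193 hosts -> /24 (254 usable): 192.168.190.0/24
112 hosts -> /25 (126 usable): 192.168.191.0/25
50 hosts -> /26 (62 usable): 192.168.191.128/26
Allocation: 192.168.190.0/24 (193 hosts, 254 usable); 192.168.191.0/25 (112 hosts, 126 usable); 192.168.191.128/26 (50 hosts, 62 usable)


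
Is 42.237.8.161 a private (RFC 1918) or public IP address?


RFC 1918 private ranges:
  10.0.0.0/8 (10.0.0.0 - 10.255.255.255)
  172.16.0.0/12 (172.16.0.0 - 172.31.255.255)
  192.168.0.0/16 (192.168.0.0 - 192.168.255.255)
Public (not in any RFC 1918 range)


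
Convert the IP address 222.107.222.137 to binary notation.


222 = 11011110
107 = 01101011
222 = 11011110
137 = 10001001
Binary: 11011110.01101011.11011110.10001001
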